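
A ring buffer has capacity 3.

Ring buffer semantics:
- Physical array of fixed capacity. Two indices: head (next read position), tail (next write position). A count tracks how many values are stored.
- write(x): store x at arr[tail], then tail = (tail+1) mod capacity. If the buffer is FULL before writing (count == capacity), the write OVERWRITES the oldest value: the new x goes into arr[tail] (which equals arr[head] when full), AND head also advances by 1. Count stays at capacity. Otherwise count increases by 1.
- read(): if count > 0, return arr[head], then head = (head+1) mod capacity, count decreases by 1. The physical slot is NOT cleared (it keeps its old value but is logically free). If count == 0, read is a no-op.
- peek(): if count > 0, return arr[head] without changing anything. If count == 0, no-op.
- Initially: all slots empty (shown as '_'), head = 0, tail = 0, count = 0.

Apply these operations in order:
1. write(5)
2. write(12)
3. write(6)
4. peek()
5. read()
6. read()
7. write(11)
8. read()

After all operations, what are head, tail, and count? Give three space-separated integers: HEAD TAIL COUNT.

Answer: 0 1 1

Derivation:
After op 1 (write(5)): arr=[5 _ _] head=0 tail=1 count=1
After op 2 (write(12)): arr=[5 12 _] head=0 tail=2 count=2
After op 3 (write(6)): arr=[5 12 6] head=0 tail=0 count=3
After op 4 (peek()): arr=[5 12 6] head=0 tail=0 count=3
After op 5 (read()): arr=[5 12 6] head=1 tail=0 count=2
After op 6 (read()): arr=[5 12 6] head=2 tail=0 count=1
After op 7 (write(11)): arr=[11 12 6] head=2 tail=1 count=2
After op 8 (read()): arr=[11 12 6] head=0 tail=1 count=1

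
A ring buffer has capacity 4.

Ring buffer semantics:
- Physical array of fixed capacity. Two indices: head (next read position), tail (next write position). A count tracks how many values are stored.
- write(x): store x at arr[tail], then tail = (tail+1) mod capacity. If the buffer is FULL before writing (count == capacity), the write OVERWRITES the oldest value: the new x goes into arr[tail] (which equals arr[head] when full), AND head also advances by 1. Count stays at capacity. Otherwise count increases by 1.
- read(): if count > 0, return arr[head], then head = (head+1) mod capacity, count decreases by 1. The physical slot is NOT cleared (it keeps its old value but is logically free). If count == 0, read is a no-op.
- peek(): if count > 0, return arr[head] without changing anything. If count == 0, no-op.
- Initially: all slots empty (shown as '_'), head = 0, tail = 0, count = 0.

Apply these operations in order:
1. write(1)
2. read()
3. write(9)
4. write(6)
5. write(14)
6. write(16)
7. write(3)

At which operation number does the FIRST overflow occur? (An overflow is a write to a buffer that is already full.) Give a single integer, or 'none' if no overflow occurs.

Answer: 7

Derivation:
After op 1 (write(1)): arr=[1 _ _ _] head=0 tail=1 count=1
After op 2 (read()): arr=[1 _ _ _] head=1 tail=1 count=0
After op 3 (write(9)): arr=[1 9 _ _] head=1 tail=2 count=1
After op 4 (write(6)): arr=[1 9 6 _] head=1 tail=3 count=2
After op 5 (write(14)): arr=[1 9 6 14] head=1 tail=0 count=3
After op 6 (write(16)): arr=[16 9 6 14] head=1 tail=1 count=4
After op 7 (write(3)): arr=[16 3 6 14] head=2 tail=2 count=4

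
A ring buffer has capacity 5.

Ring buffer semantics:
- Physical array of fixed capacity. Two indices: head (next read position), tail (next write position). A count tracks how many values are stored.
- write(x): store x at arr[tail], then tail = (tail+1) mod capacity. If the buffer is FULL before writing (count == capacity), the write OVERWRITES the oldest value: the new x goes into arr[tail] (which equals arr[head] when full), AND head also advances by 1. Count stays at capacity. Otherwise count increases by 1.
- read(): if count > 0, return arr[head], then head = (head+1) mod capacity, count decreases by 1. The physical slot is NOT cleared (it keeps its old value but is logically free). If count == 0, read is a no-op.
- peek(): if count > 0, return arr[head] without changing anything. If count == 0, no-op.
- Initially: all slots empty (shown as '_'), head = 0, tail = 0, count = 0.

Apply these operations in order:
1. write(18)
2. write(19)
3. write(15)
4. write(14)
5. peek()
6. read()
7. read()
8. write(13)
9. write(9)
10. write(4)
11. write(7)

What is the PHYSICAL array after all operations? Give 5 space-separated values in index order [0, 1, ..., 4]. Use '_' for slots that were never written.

Answer: 9 4 7 14 13

Derivation:
After op 1 (write(18)): arr=[18 _ _ _ _] head=0 tail=1 count=1
After op 2 (write(19)): arr=[18 19 _ _ _] head=0 tail=2 count=2
After op 3 (write(15)): arr=[18 19 15 _ _] head=0 tail=3 count=3
After op 4 (write(14)): arr=[18 19 15 14 _] head=0 tail=4 count=4
After op 5 (peek()): arr=[18 19 15 14 _] head=0 tail=4 count=4
After op 6 (read()): arr=[18 19 15 14 _] head=1 tail=4 count=3
After op 7 (read()): arr=[18 19 15 14 _] head=2 tail=4 count=2
After op 8 (write(13)): arr=[18 19 15 14 13] head=2 tail=0 count=3
After op 9 (write(9)): arr=[9 19 15 14 13] head=2 tail=1 count=4
After op 10 (write(4)): arr=[9 4 15 14 13] head=2 tail=2 count=5
After op 11 (write(7)): arr=[9 4 7 14 13] head=3 tail=3 count=5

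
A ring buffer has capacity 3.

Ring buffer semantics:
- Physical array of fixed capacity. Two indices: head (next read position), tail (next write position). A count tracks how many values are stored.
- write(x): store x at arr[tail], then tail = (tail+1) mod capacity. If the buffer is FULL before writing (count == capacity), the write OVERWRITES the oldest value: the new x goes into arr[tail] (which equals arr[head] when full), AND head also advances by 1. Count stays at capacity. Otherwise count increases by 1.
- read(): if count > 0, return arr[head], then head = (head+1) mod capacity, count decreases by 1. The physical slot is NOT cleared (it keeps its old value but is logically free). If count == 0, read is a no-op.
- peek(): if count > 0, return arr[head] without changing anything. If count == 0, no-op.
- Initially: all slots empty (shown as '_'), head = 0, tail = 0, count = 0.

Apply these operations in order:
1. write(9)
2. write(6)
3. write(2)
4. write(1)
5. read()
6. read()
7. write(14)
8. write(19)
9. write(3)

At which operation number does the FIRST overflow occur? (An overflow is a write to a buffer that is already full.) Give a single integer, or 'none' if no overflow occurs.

After op 1 (write(9)): arr=[9 _ _] head=0 tail=1 count=1
After op 2 (write(6)): arr=[9 6 _] head=0 tail=2 count=2
After op 3 (write(2)): arr=[9 6 2] head=0 tail=0 count=3
After op 4 (write(1)): arr=[1 6 2] head=1 tail=1 count=3
After op 5 (read()): arr=[1 6 2] head=2 tail=1 count=2
After op 6 (read()): arr=[1 6 2] head=0 tail=1 count=1
After op 7 (write(14)): arr=[1 14 2] head=0 tail=2 count=2
After op 8 (write(19)): arr=[1 14 19] head=0 tail=0 count=3
After op 9 (write(3)): arr=[3 14 19] head=1 tail=1 count=3

Answer: 4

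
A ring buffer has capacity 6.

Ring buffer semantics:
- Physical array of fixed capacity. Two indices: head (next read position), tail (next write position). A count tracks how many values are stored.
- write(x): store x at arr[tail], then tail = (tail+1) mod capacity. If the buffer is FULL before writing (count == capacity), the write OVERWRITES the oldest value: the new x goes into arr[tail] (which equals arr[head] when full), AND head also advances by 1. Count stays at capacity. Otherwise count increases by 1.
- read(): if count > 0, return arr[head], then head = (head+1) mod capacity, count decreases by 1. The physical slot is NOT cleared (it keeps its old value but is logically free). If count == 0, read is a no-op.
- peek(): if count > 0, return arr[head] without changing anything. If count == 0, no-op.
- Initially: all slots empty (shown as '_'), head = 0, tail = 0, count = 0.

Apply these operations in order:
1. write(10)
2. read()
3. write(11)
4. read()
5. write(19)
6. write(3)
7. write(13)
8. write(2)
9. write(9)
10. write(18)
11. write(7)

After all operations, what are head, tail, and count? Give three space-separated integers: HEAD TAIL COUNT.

Answer: 3 3 6

Derivation:
After op 1 (write(10)): arr=[10 _ _ _ _ _] head=0 tail=1 count=1
After op 2 (read()): arr=[10 _ _ _ _ _] head=1 tail=1 count=0
After op 3 (write(11)): arr=[10 11 _ _ _ _] head=1 tail=2 count=1
After op 4 (read()): arr=[10 11 _ _ _ _] head=2 tail=2 count=0
After op 5 (write(19)): arr=[10 11 19 _ _ _] head=2 tail=3 count=1
After op 6 (write(3)): arr=[10 11 19 3 _ _] head=2 tail=4 count=2
After op 7 (write(13)): arr=[10 11 19 3 13 _] head=2 tail=5 count=3
After op 8 (write(2)): arr=[10 11 19 3 13 2] head=2 tail=0 count=4
After op 9 (write(9)): arr=[9 11 19 3 13 2] head=2 tail=1 count=5
After op 10 (write(18)): arr=[9 18 19 3 13 2] head=2 tail=2 count=6
After op 11 (write(7)): arr=[9 18 7 3 13 2] head=3 tail=3 count=6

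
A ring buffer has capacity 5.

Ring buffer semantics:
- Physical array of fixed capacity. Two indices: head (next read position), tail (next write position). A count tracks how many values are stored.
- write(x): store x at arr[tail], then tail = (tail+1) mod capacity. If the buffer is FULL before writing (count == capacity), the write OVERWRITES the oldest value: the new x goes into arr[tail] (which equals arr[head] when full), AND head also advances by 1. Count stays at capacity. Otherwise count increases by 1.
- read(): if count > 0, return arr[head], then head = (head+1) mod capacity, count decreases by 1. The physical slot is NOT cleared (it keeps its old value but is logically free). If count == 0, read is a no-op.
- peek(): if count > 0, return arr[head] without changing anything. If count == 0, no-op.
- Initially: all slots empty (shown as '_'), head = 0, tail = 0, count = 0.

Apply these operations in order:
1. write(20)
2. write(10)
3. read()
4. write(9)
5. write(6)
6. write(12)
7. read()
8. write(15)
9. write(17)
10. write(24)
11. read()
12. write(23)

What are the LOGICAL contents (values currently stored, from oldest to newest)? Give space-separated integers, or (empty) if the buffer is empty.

Answer: 12 15 17 24 23

Derivation:
After op 1 (write(20)): arr=[20 _ _ _ _] head=0 tail=1 count=1
After op 2 (write(10)): arr=[20 10 _ _ _] head=0 tail=2 count=2
After op 3 (read()): arr=[20 10 _ _ _] head=1 tail=2 count=1
After op 4 (write(9)): arr=[20 10 9 _ _] head=1 tail=3 count=2
After op 5 (write(6)): arr=[20 10 9 6 _] head=1 tail=4 count=3
After op 6 (write(12)): arr=[20 10 9 6 12] head=1 tail=0 count=4
After op 7 (read()): arr=[20 10 9 6 12] head=2 tail=0 count=3
After op 8 (write(15)): arr=[15 10 9 6 12] head=2 tail=1 count=4
After op 9 (write(17)): arr=[15 17 9 6 12] head=2 tail=2 count=5
After op 10 (write(24)): arr=[15 17 24 6 12] head=3 tail=3 count=5
After op 11 (read()): arr=[15 17 24 6 12] head=4 tail=3 count=4
After op 12 (write(23)): arr=[15 17 24 23 12] head=4 tail=4 count=5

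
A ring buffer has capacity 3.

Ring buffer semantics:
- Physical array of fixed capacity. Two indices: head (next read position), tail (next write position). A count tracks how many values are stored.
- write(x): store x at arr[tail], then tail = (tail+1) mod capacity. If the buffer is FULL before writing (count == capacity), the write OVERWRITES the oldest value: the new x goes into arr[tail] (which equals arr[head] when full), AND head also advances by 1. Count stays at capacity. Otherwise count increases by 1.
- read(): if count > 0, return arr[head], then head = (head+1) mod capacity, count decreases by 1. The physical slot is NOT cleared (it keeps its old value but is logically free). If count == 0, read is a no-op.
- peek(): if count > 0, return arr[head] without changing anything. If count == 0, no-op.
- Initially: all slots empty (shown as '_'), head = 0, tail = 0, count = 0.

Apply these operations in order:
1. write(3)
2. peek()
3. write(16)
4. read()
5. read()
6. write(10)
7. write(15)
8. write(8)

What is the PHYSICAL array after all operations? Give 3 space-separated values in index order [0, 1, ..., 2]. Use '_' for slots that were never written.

After op 1 (write(3)): arr=[3 _ _] head=0 tail=1 count=1
After op 2 (peek()): arr=[3 _ _] head=0 tail=1 count=1
After op 3 (write(16)): arr=[3 16 _] head=0 tail=2 count=2
After op 4 (read()): arr=[3 16 _] head=1 tail=2 count=1
After op 5 (read()): arr=[3 16 _] head=2 tail=2 count=0
After op 6 (write(10)): arr=[3 16 10] head=2 tail=0 count=1
After op 7 (write(15)): arr=[15 16 10] head=2 tail=1 count=2
After op 8 (write(8)): arr=[15 8 10] head=2 tail=2 count=3

Answer: 15 8 10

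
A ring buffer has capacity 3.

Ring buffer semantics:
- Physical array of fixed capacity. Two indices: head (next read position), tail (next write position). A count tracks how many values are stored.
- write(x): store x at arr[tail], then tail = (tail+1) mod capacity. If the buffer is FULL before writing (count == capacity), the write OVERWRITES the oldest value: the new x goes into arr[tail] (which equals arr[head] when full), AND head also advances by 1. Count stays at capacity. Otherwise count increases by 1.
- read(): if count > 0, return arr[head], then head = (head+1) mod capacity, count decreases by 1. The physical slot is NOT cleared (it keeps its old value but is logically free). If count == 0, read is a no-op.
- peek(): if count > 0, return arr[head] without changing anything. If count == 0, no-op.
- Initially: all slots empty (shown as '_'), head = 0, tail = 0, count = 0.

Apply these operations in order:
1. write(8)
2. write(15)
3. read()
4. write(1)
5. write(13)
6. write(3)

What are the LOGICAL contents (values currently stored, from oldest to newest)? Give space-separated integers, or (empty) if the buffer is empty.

Answer: 1 13 3

Derivation:
After op 1 (write(8)): arr=[8 _ _] head=0 tail=1 count=1
After op 2 (write(15)): arr=[8 15 _] head=0 tail=2 count=2
After op 3 (read()): arr=[8 15 _] head=1 tail=2 count=1
After op 4 (write(1)): arr=[8 15 1] head=1 tail=0 count=2
After op 5 (write(13)): arr=[13 15 1] head=1 tail=1 count=3
After op 6 (write(3)): arr=[13 3 1] head=2 tail=2 count=3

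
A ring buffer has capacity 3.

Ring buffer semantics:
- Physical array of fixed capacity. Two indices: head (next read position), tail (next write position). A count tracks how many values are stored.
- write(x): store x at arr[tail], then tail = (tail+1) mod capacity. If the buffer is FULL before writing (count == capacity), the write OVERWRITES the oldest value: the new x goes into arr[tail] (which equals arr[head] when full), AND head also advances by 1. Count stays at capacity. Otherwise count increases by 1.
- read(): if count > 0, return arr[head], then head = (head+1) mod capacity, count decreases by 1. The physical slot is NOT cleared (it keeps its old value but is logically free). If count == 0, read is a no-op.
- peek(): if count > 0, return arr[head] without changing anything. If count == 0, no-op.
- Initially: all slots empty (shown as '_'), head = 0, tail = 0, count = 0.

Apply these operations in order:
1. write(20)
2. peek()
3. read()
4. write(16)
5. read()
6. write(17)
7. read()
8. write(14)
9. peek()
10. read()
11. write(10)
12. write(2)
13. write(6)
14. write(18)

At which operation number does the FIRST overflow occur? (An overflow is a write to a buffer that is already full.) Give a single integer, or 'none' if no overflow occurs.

After op 1 (write(20)): arr=[20 _ _] head=0 tail=1 count=1
After op 2 (peek()): arr=[20 _ _] head=0 tail=1 count=1
After op 3 (read()): arr=[20 _ _] head=1 tail=1 count=0
After op 4 (write(16)): arr=[20 16 _] head=1 tail=2 count=1
After op 5 (read()): arr=[20 16 _] head=2 tail=2 count=0
After op 6 (write(17)): arr=[20 16 17] head=2 tail=0 count=1
After op 7 (read()): arr=[20 16 17] head=0 tail=0 count=0
After op 8 (write(14)): arr=[14 16 17] head=0 tail=1 count=1
After op 9 (peek()): arr=[14 16 17] head=0 tail=1 count=1
After op 10 (read()): arr=[14 16 17] head=1 tail=1 count=0
After op 11 (write(10)): arr=[14 10 17] head=1 tail=2 count=1
After op 12 (write(2)): arr=[14 10 2] head=1 tail=0 count=2
After op 13 (write(6)): arr=[6 10 2] head=1 tail=1 count=3
After op 14 (write(18)): arr=[6 18 2] head=2 tail=2 count=3

Answer: 14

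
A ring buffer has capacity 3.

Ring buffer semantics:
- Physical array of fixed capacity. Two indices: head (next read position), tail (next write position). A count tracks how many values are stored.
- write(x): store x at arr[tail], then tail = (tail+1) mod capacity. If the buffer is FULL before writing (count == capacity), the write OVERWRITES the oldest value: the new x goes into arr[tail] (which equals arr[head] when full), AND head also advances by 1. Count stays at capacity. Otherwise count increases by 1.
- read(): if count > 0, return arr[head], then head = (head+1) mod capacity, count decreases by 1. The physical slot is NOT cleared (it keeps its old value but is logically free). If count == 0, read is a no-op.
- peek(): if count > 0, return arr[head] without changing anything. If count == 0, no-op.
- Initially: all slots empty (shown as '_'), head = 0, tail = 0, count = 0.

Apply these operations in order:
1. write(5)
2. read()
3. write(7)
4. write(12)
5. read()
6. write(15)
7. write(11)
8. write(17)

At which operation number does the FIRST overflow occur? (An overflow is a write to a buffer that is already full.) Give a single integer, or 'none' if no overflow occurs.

After op 1 (write(5)): arr=[5 _ _] head=0 tail=1 count=1
After op 2 (read()): arr=[5 _ _] head=1 tail=1 count=0
After op 3 (write(7)): arr=[5 7 _] head=1 tail=2 count=1
After op 4 (write(12)): arr=[5 7 12] head=1 tail=0 count=2
After op 5 (read()): arr=[5 7 12] head=2 tail=0 count=1
After op 6 (write(15)): arr=[15 7 12] head=2 tail=1 count=2
After op 7 (write(11)): arr=[15 11 12] head=2 tail=2 count=3
After op 8 (write(17)): arr=[15 11 17] head=0 tail=0 count=3

Answer: 8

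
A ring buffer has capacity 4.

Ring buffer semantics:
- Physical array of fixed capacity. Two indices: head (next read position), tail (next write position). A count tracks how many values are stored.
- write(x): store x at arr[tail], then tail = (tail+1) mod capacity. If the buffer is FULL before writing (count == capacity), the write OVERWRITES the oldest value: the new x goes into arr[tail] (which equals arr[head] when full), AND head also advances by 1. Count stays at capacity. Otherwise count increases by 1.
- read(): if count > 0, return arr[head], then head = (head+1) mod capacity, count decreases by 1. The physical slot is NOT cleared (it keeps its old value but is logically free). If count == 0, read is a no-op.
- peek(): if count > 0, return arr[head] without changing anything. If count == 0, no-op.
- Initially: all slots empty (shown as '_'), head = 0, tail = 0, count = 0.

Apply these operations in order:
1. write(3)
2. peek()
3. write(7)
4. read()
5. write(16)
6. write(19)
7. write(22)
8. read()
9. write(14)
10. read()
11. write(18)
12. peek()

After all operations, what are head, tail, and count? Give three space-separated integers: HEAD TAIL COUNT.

After op 1 (write(3)): arr=[3 _ _ _] head=0 tail=1 count=1
After op 2 (peek()): arr=[3 _ _ _] head=0 tail=1 count=1
After op 3 (write(7)): arr=[3 7 _ _] head=0 tail=2 count=2
After op 4 (read()): arr=[3 7 _ _] head=1 tail=2 count=1
After op 5 (write(16)): arr=[3 7 16 _] head=1 tail=3 count=2
After op 6 (write(19)): arr=[3 7 16 19] head=1 tail=0 count=3
After op 7 (write(22)): arr=[22 7 16 19] head=1 tail=1 count=4
After op 8 (read()): arr=[22 7 16 19] head=2 tail=1 count=3
After op 9 (write(14)): arr=[22 14 16 19] head=2 tail=2 count=4
After op 10 (read()): arr=[22 14 16 19] head=3 tail=2 count=3
After op 11 (write(18)): arr=[22 14 18 19] head=3 tail=3 count=4
After op 12 (peek()): arr=[22 14 18 19] head=3 tail=3 count=4

Answer: 3 3 4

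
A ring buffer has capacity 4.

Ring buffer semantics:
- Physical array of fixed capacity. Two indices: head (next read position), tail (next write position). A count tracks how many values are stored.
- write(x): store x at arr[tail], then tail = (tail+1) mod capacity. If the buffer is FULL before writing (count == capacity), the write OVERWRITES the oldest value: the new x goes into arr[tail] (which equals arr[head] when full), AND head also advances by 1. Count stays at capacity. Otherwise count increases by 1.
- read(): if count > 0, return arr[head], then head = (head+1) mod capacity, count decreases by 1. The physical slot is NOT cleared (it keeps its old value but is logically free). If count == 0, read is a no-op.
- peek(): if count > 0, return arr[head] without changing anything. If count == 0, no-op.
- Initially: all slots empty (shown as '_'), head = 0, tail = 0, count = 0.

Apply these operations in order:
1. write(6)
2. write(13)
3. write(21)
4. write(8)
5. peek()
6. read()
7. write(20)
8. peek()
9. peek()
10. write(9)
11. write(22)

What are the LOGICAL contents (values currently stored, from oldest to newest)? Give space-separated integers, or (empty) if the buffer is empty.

After op 1 (write(6)): arr=[6 _ _ _] head=0 tail=1 count=1
After op 2 (write(13)): arr=[6 13 _ _] head=0 tail=2 count=2
After op 3 (write(21)): arr=[6 13 21 _] head=0 tail=3 count=3
After op 4 (write(8)): arr=[6 13 21 8] head=0 tail=0 count=4
After op 5 (peek()): arr=[6 13 21 8] head=0 tail=0 count=4
After op 6 (read()): arr=[6 13 21 8] head=1 tail=0 count=3
After op 7 (write(20)): arr=[20 13 21 8] head=1 tail=1 count=4
After op 8 (peek()): arr=[20 13 21 8] head=1 tail=1 count=4
After op 9 (peek()): arr=[20 13 21 8] head=1 tail=1 count=4
After op 10 (write(9)): arr=[20 9 21 8] head=2 tail=2 count=4
After op 11 (write(22)): arr=[20 9 22 8] head=3 tail=3 count=4

Answer: 8 20 9 22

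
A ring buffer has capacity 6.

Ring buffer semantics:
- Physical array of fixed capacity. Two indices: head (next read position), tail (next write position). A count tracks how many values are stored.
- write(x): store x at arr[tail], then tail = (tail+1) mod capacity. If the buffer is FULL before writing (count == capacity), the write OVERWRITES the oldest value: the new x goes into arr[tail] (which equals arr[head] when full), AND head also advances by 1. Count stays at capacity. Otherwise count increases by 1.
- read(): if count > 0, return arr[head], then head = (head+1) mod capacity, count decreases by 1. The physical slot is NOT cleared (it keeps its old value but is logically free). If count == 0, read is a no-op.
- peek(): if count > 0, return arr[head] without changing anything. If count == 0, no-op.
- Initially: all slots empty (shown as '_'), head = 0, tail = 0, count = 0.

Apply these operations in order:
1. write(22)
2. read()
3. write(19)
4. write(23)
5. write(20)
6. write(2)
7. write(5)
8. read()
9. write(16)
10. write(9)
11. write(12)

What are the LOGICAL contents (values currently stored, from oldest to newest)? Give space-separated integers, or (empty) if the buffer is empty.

Answer: 20 2 5 16 9 12

Derivation:
After op 1 (write(22)): arr=[22 _ _ _ _ _] head=0 tail=1 count=1
After op 2 (read()): arr=[22 _ _ _ _ _] head=1 tail=1 count=0
After op 3 (write(19)): arr=[22 19 _ _ _ _] head=1 tail=2 count=1
After op 4 (write(23)): arr=[22 19 23 _ _ _] head=1 tail=3 count=2
After op 5 (write(20)): arr=[22 19 23 20 _ _] head=1 tail=4 count=3
After op 6 (write(2)): arr=[22 19 23 20 2 _] head=1 tail=5 count=4
After op 7 (write(5)): arr=[22 19 23 20 2 5] head=1 tail=0 count=5
After op 8 (read()): arr=[22 19 23 20 2 5] head=2 tail=0 count=4
After op 9 (write(16)): arr=[16 19 23 20 2 5] head=2 tail=1 count=5
After op 10 (write(9)): arr=[16 9 23 20 2 5] head=2 tail=2 count=6
After op 11 (write(12)): arr=[16 9 12 20 2 5] head=3 tail=3 count=6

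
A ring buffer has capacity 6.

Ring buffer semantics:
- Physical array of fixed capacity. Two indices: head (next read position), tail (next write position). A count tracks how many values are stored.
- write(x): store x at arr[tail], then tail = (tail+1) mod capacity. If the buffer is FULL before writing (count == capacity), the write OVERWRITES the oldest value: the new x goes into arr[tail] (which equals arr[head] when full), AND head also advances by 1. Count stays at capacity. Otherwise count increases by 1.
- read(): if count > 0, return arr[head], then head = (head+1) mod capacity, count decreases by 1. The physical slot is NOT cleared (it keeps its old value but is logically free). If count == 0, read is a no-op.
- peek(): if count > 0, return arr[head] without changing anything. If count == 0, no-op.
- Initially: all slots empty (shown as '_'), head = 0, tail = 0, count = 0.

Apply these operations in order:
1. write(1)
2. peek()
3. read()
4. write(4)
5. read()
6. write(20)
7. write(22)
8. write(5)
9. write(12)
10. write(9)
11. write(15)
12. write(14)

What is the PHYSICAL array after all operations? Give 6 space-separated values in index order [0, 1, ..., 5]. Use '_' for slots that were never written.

After op 1 (write(1)): arr=[1 _ _ _ _ _] head=0 tail=1 count=1
After op 2 (peek()): arr=[1 _ _ _ _ _] head=0 tail=1 count=1
After op 3 (read()): arr=[1 _ _ _ _ _] head=1 tail=1 count=0
After op 4 (write(4)): arr=[1 4 _ _ _ _] head=1 tail=2 count=1
After op 5 (read()): arr=[1 4 _ _ _ _] head=2 tail=2 count=0
After op 6 (write(20)): arr=[1 4 20 _ _ _] head=2 tail=3 count=1
After op 7 (write(22)): arr=[1 4 20 22 _ _] head=2 tail=4 count=2
After op 8 (write(5)): arr=[1 4 20 22 5 _] head=2 tail=5 count=3
After op 9 (write(12)): arr=[1 4 20 22 5 12] head=2 tail=0 count=4
After op 10 (write(9)): arr=[9 4 20 22 5 12] head=2 tail=1 count=5
After op 11 (write(15)): arr=[9 15 20 22 5 12] head=2 tail=2 count=6
After op 12 (write(14)): arr=[9 15 14 22 5 12] head=3 tail=3 count=6

Answer: 9 15 14 22 5 12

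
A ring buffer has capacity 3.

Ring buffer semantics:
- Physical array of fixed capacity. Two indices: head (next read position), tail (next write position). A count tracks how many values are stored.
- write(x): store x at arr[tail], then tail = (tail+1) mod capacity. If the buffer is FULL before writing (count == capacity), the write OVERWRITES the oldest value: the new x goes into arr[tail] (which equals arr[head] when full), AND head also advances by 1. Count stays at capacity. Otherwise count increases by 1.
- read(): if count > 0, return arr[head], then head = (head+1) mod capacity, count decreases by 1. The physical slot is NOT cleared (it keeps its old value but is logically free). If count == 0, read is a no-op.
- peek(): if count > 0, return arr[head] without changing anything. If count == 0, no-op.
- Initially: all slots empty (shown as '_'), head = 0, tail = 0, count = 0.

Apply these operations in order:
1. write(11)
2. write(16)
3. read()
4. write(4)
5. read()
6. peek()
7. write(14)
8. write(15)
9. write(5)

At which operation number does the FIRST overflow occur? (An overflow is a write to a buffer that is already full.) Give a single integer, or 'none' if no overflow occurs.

After op 1 (write(11)): arr=[11 _ _] head=0 tail=1 count=1
After op 2 (write(16)): arr=[11 16 _] head=0 tail=2 count=2
After op 3 (read()): arr=[11 16 _] head=1 tail=2 count=1
After op 4 (write(4)): arr=[11 16 4] head=1 tail=0 count=2
After op 5 (read()): arr=[11 16 4] head=2 tail=0 count=1
After op 6 (peek()): arr=[11 16 4] head=2 tail=0 count=1
After op 7 (write(14)): arr=[14 16 4] head=2 tail=1 count=2
After op 8 (write(15)): arr=[14 15 4] head=2 tail=2 count=3
After op 9 (write(5)): arr=[14 15 5] head=0 tail=0 count=3

Answer: 9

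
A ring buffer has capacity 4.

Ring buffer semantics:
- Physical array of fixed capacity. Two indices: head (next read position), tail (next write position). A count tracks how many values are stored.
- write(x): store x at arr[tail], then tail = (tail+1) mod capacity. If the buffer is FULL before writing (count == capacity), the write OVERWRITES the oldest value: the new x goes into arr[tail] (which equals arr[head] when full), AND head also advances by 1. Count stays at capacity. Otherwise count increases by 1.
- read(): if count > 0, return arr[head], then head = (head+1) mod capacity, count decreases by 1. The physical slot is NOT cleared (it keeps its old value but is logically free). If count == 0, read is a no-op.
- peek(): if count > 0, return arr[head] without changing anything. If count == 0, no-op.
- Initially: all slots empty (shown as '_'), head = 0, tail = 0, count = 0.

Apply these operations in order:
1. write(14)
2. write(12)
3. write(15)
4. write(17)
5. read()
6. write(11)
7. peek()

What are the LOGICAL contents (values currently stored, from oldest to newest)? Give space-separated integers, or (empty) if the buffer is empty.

After op 1 (write(14)): arr=[14 _ _ _] head=0 tail=1 count=1
After op 2 (write(12)): arr=[14 12 _ _] head=0 tail=2 count=2
After op 3 (write(15)): arr=[14 12 15 _] head=0 tail=3 count=3
After op 4 (write(17)): arr=[14 12 15 17] head=0 tail=0 count=4
After op 5 (read()): arr=[14 12 15 17] head=1 tail=0 count=3
After op 6 (write(11)): arr=[11 12 15 17] head=1 tail=1 count=4
After op 7 (peek()): arr=[11 12 15 17] head=1 tail=1 count=4

Answer: 12 15 17 11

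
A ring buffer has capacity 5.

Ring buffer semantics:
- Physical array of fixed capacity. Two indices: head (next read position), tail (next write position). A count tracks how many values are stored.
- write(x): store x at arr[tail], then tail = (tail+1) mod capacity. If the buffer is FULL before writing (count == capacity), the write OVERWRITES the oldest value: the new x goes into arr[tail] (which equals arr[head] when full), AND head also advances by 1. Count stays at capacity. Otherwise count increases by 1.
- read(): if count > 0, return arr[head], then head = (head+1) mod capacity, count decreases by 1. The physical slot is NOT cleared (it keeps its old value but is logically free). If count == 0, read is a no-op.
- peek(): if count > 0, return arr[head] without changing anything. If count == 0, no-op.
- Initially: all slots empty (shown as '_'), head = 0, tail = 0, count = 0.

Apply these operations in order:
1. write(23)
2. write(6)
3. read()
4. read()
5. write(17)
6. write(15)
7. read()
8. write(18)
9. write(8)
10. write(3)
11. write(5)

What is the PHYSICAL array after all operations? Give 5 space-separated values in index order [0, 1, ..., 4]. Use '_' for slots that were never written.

Answer: 8 3 5 15 18

Derivation:
After op 1 (write(23)): arr=[23 _ _ _ _] head=0 tail=1 count=1
After op 2 (write(6)): arr=[23 6 _ _ _] head=0 tail=2 count=2
After op 3 (read()): arr=[23 6 _ _ _] head=1 tail=2 count=1
After op 4 (read()): arr=[23 6 _ _ _] head=2 tail=2 count=0
After op 5 (write(17)): arr=[23 6 17 _ _] head=2 tail=3 count=1
After op 6 (write(15)): arr=[23 6 17 15 _] head=2 tail=4 count=2
After op 7 (read()): arr=[23 6 17 15 _] head=3 tail=4 count=1
After op 8 (write(18)): arr=[23 6 17 15 18] head=3 tail=0 count=2
After op 9 (write(8)): arr=[8 6 17 15 18] head=3 tail=1 count=3
After op 10 (write(3)): arr=[8 3 17 15 18] head=3 tail=2 count=4
After op 11 (write(5)): arr=[8 3 5 15 18] head=3 tail=3 count=5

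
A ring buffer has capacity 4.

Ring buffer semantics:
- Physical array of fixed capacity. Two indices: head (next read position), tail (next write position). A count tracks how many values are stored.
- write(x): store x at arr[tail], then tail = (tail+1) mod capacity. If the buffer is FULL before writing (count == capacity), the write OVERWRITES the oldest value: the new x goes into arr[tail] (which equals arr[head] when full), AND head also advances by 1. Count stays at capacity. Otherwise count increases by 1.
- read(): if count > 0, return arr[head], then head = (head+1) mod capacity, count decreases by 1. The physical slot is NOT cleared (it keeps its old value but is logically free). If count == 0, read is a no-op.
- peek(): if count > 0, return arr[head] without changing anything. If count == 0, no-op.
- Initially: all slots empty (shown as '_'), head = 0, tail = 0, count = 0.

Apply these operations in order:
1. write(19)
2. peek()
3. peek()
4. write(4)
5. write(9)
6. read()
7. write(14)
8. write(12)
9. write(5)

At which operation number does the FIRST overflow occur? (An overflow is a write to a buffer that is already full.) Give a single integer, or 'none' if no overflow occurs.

After op 1 (write(19)): arr=[19 _ _ _] head=0 tail=1 count=1
After op 2 (peek()): arr=[19 _ _ _] head=0 tail=1 count=1
After op 3 (peek()): arr=[19 _ _ _] head=0 tail=1 count=1
After op 4 (write(4)): arr=[19 4 _ _] head=0 tail=2 count=2
After op 5 (write(9)): arr=[19 4 9 _] head=0 tail=3 count=3
After op 6 (read()): arr=[19 4 9 _] head=1 tail=3 count=2
After op 7 (write(14)): arr=[19 4 9 14] head=1 tail=0 count=3
After op 8 (write(12)): arr=[12 4 9 14] head=1 tail=1 count=4
After op 9 (write(5)): arr=[12 5 9 14] head=2 tail=2 count=4

Answer: 9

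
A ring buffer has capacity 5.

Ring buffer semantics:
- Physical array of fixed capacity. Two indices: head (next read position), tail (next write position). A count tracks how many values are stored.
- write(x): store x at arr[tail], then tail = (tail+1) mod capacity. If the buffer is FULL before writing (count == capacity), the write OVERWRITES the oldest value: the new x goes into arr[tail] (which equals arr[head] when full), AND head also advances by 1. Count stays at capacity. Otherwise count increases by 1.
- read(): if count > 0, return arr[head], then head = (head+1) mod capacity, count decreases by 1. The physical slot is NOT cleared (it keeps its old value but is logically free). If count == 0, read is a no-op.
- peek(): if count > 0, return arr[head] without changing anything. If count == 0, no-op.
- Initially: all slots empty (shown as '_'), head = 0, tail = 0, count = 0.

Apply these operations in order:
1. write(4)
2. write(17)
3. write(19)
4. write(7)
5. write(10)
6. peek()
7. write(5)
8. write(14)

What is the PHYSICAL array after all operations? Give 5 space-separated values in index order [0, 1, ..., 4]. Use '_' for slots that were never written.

Answer: 5 14 19 7 10

Derivation:
After op 1 (write(4)): arr=[4 _ _ _ _] head=0 tail=1 count=1
After op 2 (write(17)): arr=[4 17 _ _ _] head=0 tail=2 count=2
After op 3 (write(19)): arr=[4 17 19 _ _] head=0 tail=3 count=3
After op 4 (write(7)): arr=[4 17 19 7 _] head=0 tail=4 count=4
After op 5 (write(10)): arr=[4 17 19 7 10] head=0 tail=0 count=5
After op 6 (peek()): arr=[4 17 19 7 10] head=0 tail=0 count=5
After op 7 (write(5)): arr=[5 17 19 7 10] head=1 tail=1 count=5
After op 8 (write(14)): arr=[5 14 19 7 10] head=2 tail=2 count=5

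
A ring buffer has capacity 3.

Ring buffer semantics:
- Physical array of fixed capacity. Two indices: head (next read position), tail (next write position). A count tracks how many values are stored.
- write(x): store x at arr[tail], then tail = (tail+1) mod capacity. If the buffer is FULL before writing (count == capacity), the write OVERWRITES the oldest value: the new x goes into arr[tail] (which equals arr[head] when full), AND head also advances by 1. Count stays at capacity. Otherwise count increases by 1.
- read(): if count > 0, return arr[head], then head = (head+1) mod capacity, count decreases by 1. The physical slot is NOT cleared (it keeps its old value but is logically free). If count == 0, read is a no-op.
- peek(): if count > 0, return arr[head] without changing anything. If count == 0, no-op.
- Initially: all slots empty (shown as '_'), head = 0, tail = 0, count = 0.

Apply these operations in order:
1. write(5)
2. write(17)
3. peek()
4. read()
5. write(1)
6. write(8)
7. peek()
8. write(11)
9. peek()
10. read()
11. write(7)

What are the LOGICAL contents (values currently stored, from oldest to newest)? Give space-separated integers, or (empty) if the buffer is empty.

After op 1 (write(5)): arr=[5 _ _] head=0 tail=1 count=1
After op 2 (write(17)): arr=[5 17 _] head=0 tail=2 count=2
After op 3 (peek()): arr=[5 17 _] head=0 tail=2 count=2
After op 4 (read()): arr=[5 17 _] head=1 tail=2 count=1
After op 5 (write(1)): arr=[5 17 1] head=1 tail=0 count=2
After op 6 (write(8)): arr=[8 17 1] head=1 tail=1 count=3
After op 7 (peek()): arr=[8 17 1] head=1 tail=1 count=3
After op 8 (write(11)): arr=[8 11 1] head=2 tail=2 count=3
After op 9 (peek()): arr=[8 11 1] head=2 tail=2 count=3
After op 10 (read()): arr=[8 11 1] head=0 tail=2 count=2
After op 11 (write(7)): arr=[8 11 7] head=0 tail=0 count=3

Answer: 8 11 7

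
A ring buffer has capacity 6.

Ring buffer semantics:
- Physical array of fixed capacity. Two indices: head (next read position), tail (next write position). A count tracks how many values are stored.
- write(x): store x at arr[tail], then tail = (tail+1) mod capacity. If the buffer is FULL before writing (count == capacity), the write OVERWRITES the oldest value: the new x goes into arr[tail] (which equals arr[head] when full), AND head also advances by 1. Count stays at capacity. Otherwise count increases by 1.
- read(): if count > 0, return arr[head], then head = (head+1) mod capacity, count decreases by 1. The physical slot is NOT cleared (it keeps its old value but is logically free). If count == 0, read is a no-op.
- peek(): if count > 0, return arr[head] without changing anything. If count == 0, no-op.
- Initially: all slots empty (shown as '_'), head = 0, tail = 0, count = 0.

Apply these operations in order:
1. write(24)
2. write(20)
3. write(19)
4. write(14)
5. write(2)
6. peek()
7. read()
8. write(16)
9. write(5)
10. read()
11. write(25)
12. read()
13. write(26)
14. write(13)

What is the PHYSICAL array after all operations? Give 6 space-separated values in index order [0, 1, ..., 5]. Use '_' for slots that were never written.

Answer: 5 25 26 13 2 16

Derivation:
After op 1 (write(24)): arr=[24 _ _ _ _ _] head=0 tail=1 count=1
After op 2 (write(20)): arr=[24 20 _ _ _ _] head=0 tail=2 count=2
After op 3 (write(19)): arr=[24 20 19 _ _ _] head=0 tail=3 count=3
After op 4 (write(14)): arr=[24 20 19 14 _ _] head=0 tail=4 count=4
After op 5 (write(2)): arr=[24 20 19 14 2 _] head=0 tail=5 count=5
After op 6 (peek()): arr=[24 20 19 14 2 _] head=0 tail=5 count=5
After op 7 (read()): arr=[24 20 19 14 2 _] head=1 tail=5 count=4
After op 8 (write(16)): arr=[24 20 19 14 2 16] head=1 tail=0 count=5
After op 9 (write(5)): arr=[5 20 19 14 2 16] head=1 tail=1 count=6
After op 10 (read()): arr=[5 20 19 14 2 16] head=2 tail=1 count=5
After op 11 (write(25)): arr=[5 25 19 14 2 16] head=2 tail=2 count=6
After op 12 (read()): arr=[5 25 19 14 2 16] head=3 tail=2 count=5
After op 13 (write(26)): arr=[5 25 26 14 2 16] head=3 tail=3 count=6
After op 14 (write(13)): arr=[5 25 26 13 2 16] head=4 tail=4 count=6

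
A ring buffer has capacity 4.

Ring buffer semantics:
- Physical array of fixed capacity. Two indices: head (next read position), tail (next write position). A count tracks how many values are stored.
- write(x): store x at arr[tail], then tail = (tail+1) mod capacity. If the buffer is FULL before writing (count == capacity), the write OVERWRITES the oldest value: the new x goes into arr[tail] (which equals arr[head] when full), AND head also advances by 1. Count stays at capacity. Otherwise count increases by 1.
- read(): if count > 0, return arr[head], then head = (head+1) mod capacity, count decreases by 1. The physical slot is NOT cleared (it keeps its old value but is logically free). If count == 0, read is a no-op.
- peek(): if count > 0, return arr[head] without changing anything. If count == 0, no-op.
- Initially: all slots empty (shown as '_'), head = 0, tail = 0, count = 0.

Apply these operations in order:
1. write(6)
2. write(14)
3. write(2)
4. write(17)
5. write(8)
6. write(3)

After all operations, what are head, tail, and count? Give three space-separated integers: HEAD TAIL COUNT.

After op 1 (write(6)): arr=[6 _ _ _] head=0 tail=1 count=1
After op 2 (write(14)): arr=[6 14 _ _] head=0 tail=2 count=2
After op 3 (write(2)): arr=[6 14 2 _] head=0 tail=3 count=3
After op 4 (write(17)): arr=[6 14 2 17] head=0 tail=0 count=4
After op 5 (write(8)): arr=[8 14 2 17] head=1 tail=1 count=4
After op 6 (write(3)): arr=[8 3 2 17] head=2 tail=2 count=4

Answer: 2 2 4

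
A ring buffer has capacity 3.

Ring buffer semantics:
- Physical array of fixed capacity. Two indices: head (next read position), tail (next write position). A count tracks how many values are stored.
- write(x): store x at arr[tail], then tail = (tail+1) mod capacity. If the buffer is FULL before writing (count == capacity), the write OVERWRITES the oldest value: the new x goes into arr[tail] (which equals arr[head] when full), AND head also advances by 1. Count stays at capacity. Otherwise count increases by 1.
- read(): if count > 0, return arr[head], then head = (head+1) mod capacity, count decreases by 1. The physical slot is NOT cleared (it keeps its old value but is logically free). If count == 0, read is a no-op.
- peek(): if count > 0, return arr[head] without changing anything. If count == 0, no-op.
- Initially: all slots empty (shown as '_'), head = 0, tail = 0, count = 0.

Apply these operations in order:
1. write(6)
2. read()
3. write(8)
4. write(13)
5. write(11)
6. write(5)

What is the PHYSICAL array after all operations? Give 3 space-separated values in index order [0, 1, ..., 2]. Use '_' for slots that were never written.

Answer: 11 5 13

Derivation:
After op 1 (write(6)): arr=[6 _ _] head=0 tail=1 count=1
After op 2 (read()): arr=[6 _ _] head=1 tail=1 count=0
After op 3 (write(8)): arr=[6 8 _] head=1 tail=2 count=1
After op 4 (write(13)): arr=[6 8 13] head=1 tail=0 count=2
After op 5 (write(11)): arr=[11 8 13] head=1 tail=1 count=3
After op 6 (write(5)): arr=[11 5 13] head=2 tail=2 count=3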